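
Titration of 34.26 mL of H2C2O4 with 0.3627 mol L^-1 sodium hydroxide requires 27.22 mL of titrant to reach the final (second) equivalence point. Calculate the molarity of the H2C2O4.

n(NaOH) = 0.3627 x 0.02722 = 0.009873 mol.
At the final (second) equivalence point, 2 mol OH^- react per mol H2C2O4, so n(H2C2O4) = 0.009873 / 2 = 0.004936 mol.
[H2C2O4] = 0.004936 / 0.03426 L = 0.144 M.

0.144 M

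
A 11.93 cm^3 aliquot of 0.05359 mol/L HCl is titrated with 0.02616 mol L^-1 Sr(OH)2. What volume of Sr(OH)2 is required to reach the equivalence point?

12.2 mL

n(HCl) = 0.05359 mol/L x 0.01193 L = 0.0006393 mol.
The neutralisation is 2 HCl : 1 Sr(OH)2, so n(Sr(OH)2) = 0.0006393 x 1/2 = 0.0003197 mol.
V(Sr(OH)2) = 0.0003197 / 0.02616 = 0.01222 L = 12.2 mL.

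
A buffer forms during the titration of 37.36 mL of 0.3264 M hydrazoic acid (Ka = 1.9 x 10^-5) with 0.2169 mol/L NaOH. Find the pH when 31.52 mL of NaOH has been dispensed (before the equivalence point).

4.83

Initial n(HN3) = 0.3264 x 0.03736 = 0.01219 mol.
n(NaOH) added = 0.2169 x 0.03152 = 0.006837 mol, converting that many moles of HN3 to N3-.
Remaining n(HN3) = 0.005358 mol; n(N3-) = 0.006837 mol.
By Henderson-Hasselbalch, pH = pKa + log([A^-]/[HA]) = 4.72 + log(0.006837/0.005358) = 4.72 + (+0.11) = 4.83.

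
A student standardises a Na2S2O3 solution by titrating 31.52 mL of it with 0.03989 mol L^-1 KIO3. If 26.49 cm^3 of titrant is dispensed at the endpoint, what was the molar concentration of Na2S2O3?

0.201 M

n(KIO3) = 0.03989 x 0.02649 = 0.001057 mol.
From the balanced equation, 1 mol KIO3 reacts with 6 mol Na2S2O3, so n(Na2S2O3) = 0.001057 x 6/1 = 0.006340 mol.
[Na2S2O3] = 0.006340 / 0.03152 L = 0.201 M.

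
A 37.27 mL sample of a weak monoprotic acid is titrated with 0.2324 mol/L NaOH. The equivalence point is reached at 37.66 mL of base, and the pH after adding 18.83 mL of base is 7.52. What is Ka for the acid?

3.0 x 10^-8

18.83 mL is half of the equivalence volume, so this is the half-equivalence point where [HA] = [A^-].
At half-equivalence pH = pKa, so pKa = 7.52.
Ka = 10^(-7.52) = 3.0 x 10^-8.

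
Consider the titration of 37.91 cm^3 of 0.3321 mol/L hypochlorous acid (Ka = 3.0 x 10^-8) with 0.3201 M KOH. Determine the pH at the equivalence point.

10.37

n(HClO) = 0.3321 x 0.03791 = 0.01259 mol; V(KOH) at equivalence = 0.01259/0.3201 = 0.03933 L.
At equivalence all the acid is converted to ClO-; total volume = 0.03791 + 0.03933 = 0.07724 L, so [ClO-] = 0.01259/0.07724 = 0.1630 M.
Kb = Kw/Ka = 1.0e-14 / 3.0 x 10^-8 = 3.33e-7.
[OH^-] = sqrt(Kb x [ClO-]) = sqrt(3.33e-7 x 0.1630) = 0.000233 M.
pOH = 3.63, so pH = 14.00 - 3.63 = 10.37.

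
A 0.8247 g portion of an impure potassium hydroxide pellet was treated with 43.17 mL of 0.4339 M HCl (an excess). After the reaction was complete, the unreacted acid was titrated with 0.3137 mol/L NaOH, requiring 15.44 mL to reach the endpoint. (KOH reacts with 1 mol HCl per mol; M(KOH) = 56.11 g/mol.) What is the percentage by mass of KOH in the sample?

94.5%

Total n(HCl) added = 0.4339 x 0.04317 = 0.01873 mol.
n(NaOH) used = 0.3137 x 0.01544 = 0.004844 mol, which equals the excess n(HCl).
So n(HCl) consumed by the sample = 0.01873 - 0.004844 = 0.01389 mol.
n(KOH) = 0.01389 / 1 = 0.01389 mol.
mass KOH = 0.01389 x 56.11 = 0.7793 g, so %KOH = 0.7793/0.8247 x 100 = 94.5%.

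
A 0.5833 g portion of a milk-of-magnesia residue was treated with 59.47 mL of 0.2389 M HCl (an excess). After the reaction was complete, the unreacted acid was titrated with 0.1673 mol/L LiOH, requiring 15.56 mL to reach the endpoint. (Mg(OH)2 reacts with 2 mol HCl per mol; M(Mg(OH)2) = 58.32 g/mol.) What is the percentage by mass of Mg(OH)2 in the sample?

Total n(HCl) added = 0.2389 x 0.05947 = 0.01421 mol.
n(LiOH) used = 0.1673 x 0.01556 = 0.002603 mol, which equals the excess n(HCl).
So n(HCl) consumed by the sample = 0.01421 - 0.002603 = 0.01160 mol.
n(Mg(OH)2) = 0.01160 / 2 = 0.005802 mol.
mass Mg(OH)2 = 0.005802 x 58.32 = 0.3384 g, so %Mg(OH)2 = 0.3384/0.5833 x 100 = 58.0%.

58.0%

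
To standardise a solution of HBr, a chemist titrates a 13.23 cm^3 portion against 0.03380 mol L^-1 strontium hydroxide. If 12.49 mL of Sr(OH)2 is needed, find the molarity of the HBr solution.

n(Sr(OH)2) delivered = 0.03380 x 0.01249 = 0.0004222 mol.
The reaction is 2 HBr + 1 Sr(OH)2, so n(HBr) = 0.0004222 x 2/1 = 0.0008443 mol.
[HBr] = 0.0008443 mol / 0.01323 L = 0.0638 M.

0.0638 M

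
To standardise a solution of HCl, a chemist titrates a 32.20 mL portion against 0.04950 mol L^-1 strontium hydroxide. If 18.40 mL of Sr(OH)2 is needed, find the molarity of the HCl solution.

n(Sr(OH)2) delivered = 0.04950 x 0.01840 = 0.0009108 mol.
The reaction is 2 HCl + 1 Sr(OH)2, so n(HCl) = 0.0009108 x 2/1 = 0.001822 mol.
[HCl] = 0.001822 mol / 0.03220 L = 0.0566 M.

0.0566 M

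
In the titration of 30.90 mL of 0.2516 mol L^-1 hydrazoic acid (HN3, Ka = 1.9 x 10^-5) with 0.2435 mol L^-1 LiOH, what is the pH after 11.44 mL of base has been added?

Initial n(HN3) = 0.2516 x 0.03090 = 0.007774 mol.
n(LiOH) added = 0.2435 x 0.01144 = 0.002786 mol, converting that many moles of HN3 to N3-.
Remaining n(HN3) = 0.004989 mol; n(N3-) = 0.002786 mol.
By Henderson-Hasselbalch, pH = pKa + log([A^-]/[HA]) = 4.72 + log(0.002786/0.004989) = 4.72 + (-0.25) = 4.47.

4.47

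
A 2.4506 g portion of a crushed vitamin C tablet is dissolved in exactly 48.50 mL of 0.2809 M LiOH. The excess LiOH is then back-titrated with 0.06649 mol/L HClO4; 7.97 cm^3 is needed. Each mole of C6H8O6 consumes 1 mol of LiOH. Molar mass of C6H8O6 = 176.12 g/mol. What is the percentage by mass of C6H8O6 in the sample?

94.1%

Total n(LiOH) added = 0.2809 x 0.04850 = 0.01362 mol.
n(HClO4) used = 0.06649 x 0.007970 = 0.0005299 mol, which equals the excess n(LiOH).
So n(LiOH) consumed by the sample = 0.01362 - 0.0005299 = 0.01309 mol.
n(C6H8O6) = 0.01309 / 1 = 0.01309 mol.
mass C6H8O6 = 0.01309 x 176.12 = 2.306 g, so %C6H8O6 = 2.306/2.4506 x 100 = 94.1%.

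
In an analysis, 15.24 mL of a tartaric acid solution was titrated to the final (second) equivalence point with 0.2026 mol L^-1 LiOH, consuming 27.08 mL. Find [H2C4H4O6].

0.180 M

n(LiOH) = 0.2026 x 0.02708 = 0.005486 mol.
At the final (second) equivalence point, 2 mol OH^- react per mol H2C4H4O6, so n(H2C4H4O6) = 0.005486 / 2 = 0.002743 mol.
[H2C4H4O6] = 0.002743 / 0.01524 L = 0.180 M.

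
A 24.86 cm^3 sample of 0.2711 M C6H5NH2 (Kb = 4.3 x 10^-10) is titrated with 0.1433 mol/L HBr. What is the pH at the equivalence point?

2.83

n(C6H5NH2) = 0.2711 x 0.02486 = 0.006740 mol; V(HBr) at equivalence = 0.006740/0.1433 = 0.04703 L.
At equivalence the base is fully converted to C6H5NH3+; total volume = 0.07189 L, so [C6H5NH3+] = 0.006740/0.07189 = 0.09375 M.
Ka(C6H5NH3+) = Kw/Kb = 1.0e-14 / 4.3 x 10^-10 = 2.33e-5.
[H^+] = sqrt(Ka x [C6H5NH3+]) = sqrt(2.33e-5 x 0.09375) = 0.00148 M.
pH = -log(0.00148) = 2.83.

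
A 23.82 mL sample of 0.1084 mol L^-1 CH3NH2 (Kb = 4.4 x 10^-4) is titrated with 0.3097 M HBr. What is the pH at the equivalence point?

n(CH3NH2) = 0.1084 x 0.02382 = 0.002582 mol; V(HBr) at equivalence = 0.002582/0.3097 = 0.008337 L.
At equivalence the base is fully converted to CH3NH3+; total volume = 0.03216 L, so [CH3NH3+] = 0.002582/0.03216 = 0.08030 M.
Ka(CH3NH3+) = Kw/Kb = 1.0e-14 / 4.4 x 10^-4 = 2.27e-11.
[H^+] = sqrt(Ka x [CH3NH3+]) = sqrt(2.27e-11 x 0.08030) = 1.35e-6 M.
pH = -log(1.35e-6) = 5.87.

5.87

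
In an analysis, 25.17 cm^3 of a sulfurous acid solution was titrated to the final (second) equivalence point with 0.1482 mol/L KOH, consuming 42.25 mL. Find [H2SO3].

n(KOH) = 0.1482 x 0.04225 = 0.006261 mol.
At the final (second) equivalence point, 2 mol OH^- react per mol H2SO3, so n(H2SO3) = 0.006261 / 2 = 0.003131 mol.
[H2SO3] = 0.003131 / 0.02517 L = 0.124 M.

0.124 M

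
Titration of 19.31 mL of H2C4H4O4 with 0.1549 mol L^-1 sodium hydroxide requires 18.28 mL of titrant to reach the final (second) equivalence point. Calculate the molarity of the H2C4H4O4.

0.0733 M

n(NaOH) = 0.1549 x 0.01828 = 0.002832 mol.
At the final (second) equivalence point, 2 mol OH^- react per mol H2C4H4O4, so n(H2C4H4O4) = 0.002832 / 2 = 0.001416 mol.
[H2C4H4O4] = 0.001416 / 0.01931 L = 0.0733 M.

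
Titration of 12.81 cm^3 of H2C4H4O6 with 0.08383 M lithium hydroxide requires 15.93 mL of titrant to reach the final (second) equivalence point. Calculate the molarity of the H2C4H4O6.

n(LiOH) = 0.08383 x 0.01593 = 0.001335 mol.
At the final (second) equivalence point, 2 mol OH^- react per mol H2C4H4O6, so n(H2C4H4O6) = 0.001335 / 2 = 0.0006677 mol.
[H2C4H4O6] = 0.0006677 / 0.01281 L = 0.0521 M.

0.0521 M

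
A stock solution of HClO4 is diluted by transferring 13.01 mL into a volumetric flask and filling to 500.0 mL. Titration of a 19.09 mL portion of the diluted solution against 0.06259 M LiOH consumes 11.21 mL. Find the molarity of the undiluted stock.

1.41 M

n(LiOH) = 0.06259 x 0.01121 = 0.0007016 mol.
n(HClO4) in the aliquot = 0.0007016 mol.
[diluted HClO4] = 0.0007016 / 0.01909 = 0.03675 M.
Dilution factor = 500.0/13.01 = 38.43, so [stock] = 0.03675 x 38.43 = 1.41 M.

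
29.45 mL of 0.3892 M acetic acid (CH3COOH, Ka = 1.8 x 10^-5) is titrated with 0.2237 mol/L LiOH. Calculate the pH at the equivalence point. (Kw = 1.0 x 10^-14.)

n(CH3COOH) = 0.3892 x 0.02945 = 0.01146 mol; V(LiOH) at equivalence = 0.01146/0.2237 = 0.05124 L.
At equivalence all the acid is converted to CH3COO-; total volume = 0.02945 + 0.05124 = 0.08069 L, so [CH3COO-] = 0.01146/0.08069 = 0.1421 M.
Kb = Kw/Ka = 1.0e-14 / 1.8 x 10^-5 = 5.56e-10.
[OH^-] = sqrt(Kb x [CH3COO-]) = sqrt(5.56e-10 x 0.1421) = 8.88e-6 M.
pOH = 5.05, so pH = 14.00 - 5.05 = 8.95.

8.95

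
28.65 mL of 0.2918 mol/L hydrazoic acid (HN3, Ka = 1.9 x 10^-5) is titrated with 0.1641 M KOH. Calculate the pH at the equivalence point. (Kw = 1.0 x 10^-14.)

8.87

n(HN3) = 0.2918 x 0.02865 = 0.008360 mol; V(KOH) at equivalence = 0.008360/0.1641 = 0.05094 L.
At equivalence all the acid is converted to N3-; total volume = 0.02865 + 0.05094 = 0.07959 L, so [N3-] = 0.008360/0.07959 = 0.1050 M.
Kb = Kw/Ka = 1.0e-14 / 1.9 x 10^-5 = 5.26e-10.
[OH^-] = sqrt(Kb x [N3-]) = sqrt(5.26e-10 x 0.1050) = 7.44e-6 M.
pOH = 5.13, so pH = 14.00 - 5.13 = 8.87.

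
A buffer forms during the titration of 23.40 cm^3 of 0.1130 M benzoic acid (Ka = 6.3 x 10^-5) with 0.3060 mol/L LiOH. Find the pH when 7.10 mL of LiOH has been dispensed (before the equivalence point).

Initial n(C6H5COOH) = 0.1130 x 0.02340 = 0.002644 mol.
n(LiOH) added = 0.3060 x 0.007100 = 0.002173 mol, converting that many moles of C6H5COOH to C6H5COO-.
Remaining n(C6H5COOH) = 0.0004716 mol; n(C6H5COO-) = 0.002173 mol.
By Henderson-Hasselbalch, pH = pKa + log([A^-]/[HA]) = 4.20 + log(0.002173/0.0004716) = 4.20 + (+0.66) = 4.86.

4.86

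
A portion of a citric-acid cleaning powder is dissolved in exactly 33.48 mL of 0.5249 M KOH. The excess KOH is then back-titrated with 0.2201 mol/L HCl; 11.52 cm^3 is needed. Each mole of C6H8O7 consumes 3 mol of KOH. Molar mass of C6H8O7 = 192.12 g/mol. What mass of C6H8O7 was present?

Total n(KOH) added = 0.5249 x 0.03348 = 0.01757 mol.
n(HCl) used = 0.2201 x 0.01152 = 0.002536 mol, which equals the excess n(KOH).
So n(KOH) consumed by the sample = 0.01757 - 0.002536 = 0.01504 mol.
n(C6H8O7) = 0.01504 / 3 = 0.005013 mol.
mass = 0.005013 mol x 192.12 g/mol = 0.963 g.

0.963 g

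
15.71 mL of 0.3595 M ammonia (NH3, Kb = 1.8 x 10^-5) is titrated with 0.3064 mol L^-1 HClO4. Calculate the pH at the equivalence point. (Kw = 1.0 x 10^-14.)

5.02

n(NH3) = 0.3595 x 0.01571 = 0.005648 mol; V(HClO4) at equivalence = 0.005648/0.3064 = 0.01843 L.
At equivalence the base is fully converted to NH4+; total volume = 0.03414 L, so [NH4+] = 0.005648/0.03414 = 0.1654 M.
Ka(NH4+) = Kw/Kb = 1.0e-14 / 1.8 x 10^-5 = 5.56e-10.
[H^+] = sqrt(Ka x [NH4+]) = sqrt(5.56e-10 x 0.1654) = 9.59e-6 M.
pH = -log(9.59e-6) = 5.02.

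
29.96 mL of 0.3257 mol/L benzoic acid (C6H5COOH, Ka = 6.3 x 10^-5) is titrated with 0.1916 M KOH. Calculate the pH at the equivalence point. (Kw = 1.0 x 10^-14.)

n(C6H5COOH) = 0.3257 x 0.02996 = 0.009758 mol; V(KOH) at equivalence = 0.009758/0.1916 = 0.05093 L.
At equivalence all the acid is converted to C6H5COO-; total volume = 0.02996 + 0.05093 = 0.08089 L, so [C6H5COO-] = 0.009758/0.08089 = 0.1206 M.
Kb = Kw/Ka = 1.0e-14 / 6.3 x 10^-5 = 1.59e-10.
[OH^-] = sqrt(Kb x [C6H5COO-]) = sqrt(1.59e-10 x 0.1206) = 4.38e-6 M.
pOH = 5.36, so pH = 14.00 - 5.36 = 8.64.

8.64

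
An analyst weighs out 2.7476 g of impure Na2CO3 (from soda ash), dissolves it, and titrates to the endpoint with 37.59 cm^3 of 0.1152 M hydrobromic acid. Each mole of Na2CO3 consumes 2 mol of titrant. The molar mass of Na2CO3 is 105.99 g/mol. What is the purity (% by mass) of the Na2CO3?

n(HBr) = 0.1152 x 0.03759 = 0.004330 mol.
n(Na2CO3) = 0.004330 / 2 = 0.002165 mol.
mass of Na2CO3 = 0.002165 x 105.99 = 0.2295 g.
% purity = 0.2295 / 2.7476 x 100 = 8.35%.

8.35%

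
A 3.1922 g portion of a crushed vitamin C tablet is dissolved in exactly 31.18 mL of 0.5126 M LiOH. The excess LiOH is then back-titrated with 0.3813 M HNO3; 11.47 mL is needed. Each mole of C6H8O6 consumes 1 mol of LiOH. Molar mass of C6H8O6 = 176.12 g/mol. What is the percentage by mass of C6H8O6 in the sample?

Total n(LiOH) added = 0.5126 x 0.03118 = 0.01598 mol.
n(HNO3) used = 0.3813 x 0.01147 = 0.004374 mol, which equals the excess n(LiOH).
So n(LiOH) consumed by the sample = 0.01598 - 0.004374 = 0.01161 mol.
n(C6H8O6) = 0.01161 / 1 = 0.01161 mol.
mass C6H8O6 = 0.01161 x 176.12 = 2.045 g, so %C6H8O6 = 2.045/3.1922 x 100 = 64.1%.

64.1%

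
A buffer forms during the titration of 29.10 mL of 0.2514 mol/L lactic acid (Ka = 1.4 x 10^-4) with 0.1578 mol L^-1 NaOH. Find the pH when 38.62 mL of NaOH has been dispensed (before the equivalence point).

4.55

Initial n(HC3H5O3) = 0.2514 x 0.02910 = 0.007316 mol.
n(NaOH) added = 0.1578 x 0.03862 = 0.006094 mol, converting that many moles of HC3H5O3 to C3H5O3-.
Remaining n(HC3H5O3) = 0.001222 mol; n(C3H5O3-) = 0.006094 mol.
By Henderson-Hasselbalch, pH = pKa + log([A^-]/[HA]) = 3.85 + log(0.006094/0.001222) = 3.85 + (+0.70) = 4.55.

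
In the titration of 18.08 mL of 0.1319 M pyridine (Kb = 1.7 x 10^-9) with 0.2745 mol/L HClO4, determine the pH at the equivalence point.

n(C5H5N) = 0.1319 x 0.01808 = 0.002385 mol; V(HClO4) at equivalence = 0.002385/0.2745 = 0.008688 L.
At equivalence the base is fully converted to C5H5NH+; total volume = 0.02677 L, so [C5H5NH+] = 0.002385/0.02677 = 0.08909 M.
Ka(C5H5NH+) = Kw/Kb = 1.0e-14 / 1.7 x 10^-9 = 5.88e-6.
[H^+] = sqrt(Ka x [C5H5NH+]) = sqrt(5.88e-6 x 0.08909) = 0.000724 M.
pH = -log(0.000724) = 3.14.

3.14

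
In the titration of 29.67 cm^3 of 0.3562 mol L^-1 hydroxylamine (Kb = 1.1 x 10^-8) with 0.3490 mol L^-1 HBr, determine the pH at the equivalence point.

3.40

n(NH2OH) = 0.3562 x 0.02967 = 0.01057 mol; V(HBr) at equivalence = 0.01057/0.3490 = 0.03028 L.
At equivalence the base is fully converted to NH3OH+; total volume = 0.05995 L, so [NH3OH+] = 0.01057/0.05995 = 0.1763 M.
Ka(NH3OH+) = Kw/Kb = 1.0e-14 / 1.1 x 10^-8 = 9.09e-7.
[H^+] = sqrt(Ka x [NH3OH+]) = sqrt(9.09e-7 x 0.1763) = 0.000400 M.
pH = -log(0.000400) = 3.40.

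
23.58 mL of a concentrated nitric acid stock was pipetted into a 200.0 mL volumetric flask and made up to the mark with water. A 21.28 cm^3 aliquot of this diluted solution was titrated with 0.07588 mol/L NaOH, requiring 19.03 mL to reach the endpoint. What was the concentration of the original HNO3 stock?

0.576 M

n(NaOH) = 0.07588 x 0.01903 = 0.001444 mol.
n(HNO3) in the aliquot = 0.001444 mol.
[diluted HNO3] = 0.001444 / 0.02128 = 0.06786 M.
Dilution factor = 200.0/23.58 = 8.482, so [stock] = 0.06786 x 8.482 = 0.576 M.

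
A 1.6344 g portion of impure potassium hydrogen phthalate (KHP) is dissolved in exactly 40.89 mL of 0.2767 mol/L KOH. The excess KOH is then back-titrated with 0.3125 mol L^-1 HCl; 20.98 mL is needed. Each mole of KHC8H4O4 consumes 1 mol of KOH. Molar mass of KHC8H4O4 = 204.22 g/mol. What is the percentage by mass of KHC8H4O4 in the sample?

Total n(KOH) added = 0.2767 x 0.04089 = 0.01131 mol.
n(HCl) used = 0.3125 x 0.02098 = 0.006556 mol, which equals the excess n(KOH).
So n(KOH) consumed by the sample = 0.01131 - 0.006556 = 0.004758 mol.
n(KHC8H4O4) = 0.004758 / 1 = 0.004758 mol.
mass KHC8H4O4 = 0.004758 x 204.22 = 0.9717 g, so %KHC8H4O4 = 0.9717/1.6344 x 100 = 59.5%.

59.5%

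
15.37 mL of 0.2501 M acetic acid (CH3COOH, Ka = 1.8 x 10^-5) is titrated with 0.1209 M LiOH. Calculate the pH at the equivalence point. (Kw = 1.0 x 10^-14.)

8.83

n(CH3COOH) = 0.2501 x 0.01537 = 0.003844 mol; V(LiOH) at equivalence = 0.003844/0.1209 = 0.03180 L.
At equivalence all the acid is converted to CH3COO-; total volume = 0.01537 + 0.03180 = 0.04717 L, so [CH3COO-] = 0.003844/0.04717 = 0.08150 M.
Kb = Kw/Ka = 1.0e-14 / 1.8 x 10^-5 = 5.56e-10.
[OH^-] = sqrt(Kb x [CH3COO-]) = sqrt(5.56e-10 x 0.08150) = 6.73e-6 M.
pOH = 5.17, so pH = 14.00 - 5.17 = 8.83.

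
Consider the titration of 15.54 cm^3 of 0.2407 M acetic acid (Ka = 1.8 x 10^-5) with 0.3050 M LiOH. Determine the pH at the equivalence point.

n(CH3COOH) = 0.2407 x 0.01554 = 0.003740 mol; V(LiOH) at equivalence = 0.003740/0.3050 = 0.01226 L.
At equivalence all the acid is converted to CH3COO-; total volume = 0.01554 + 0.01226 = 0.02780 L, so [CH3COO-] = 0.003740/0.02780 = 0.1345 M.
Kb = Kw/Ka = 1.0e-14 / 1.8 x 10^-5 = 5.56e-10.
[OH^-] = sqrt(Kb x [CH3COO-]) = sqrt(5.56e-10 x 0.1345) = 8.65e-6 M.
pOH = 5.06, so pH = 14.00 - 5.06 = 8.94.

8.94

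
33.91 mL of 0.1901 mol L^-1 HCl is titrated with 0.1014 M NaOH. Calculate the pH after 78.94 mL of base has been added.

n(acid) = 0.1901 x 0.03391 = 0.006446 mol; n(NaOH) added = 0.1014 x 0.07894 = 0.008005 mol.
Base is in excess by 0.008005 - 0.006446 = 0.001558 mol in a total volume of 0.1128 L.
[OH^-] = 0.001558/0.1128 = 0.01381 M, so pOH = 1.86 and pH = 14.00 - 1.86 = 12.14.

12.14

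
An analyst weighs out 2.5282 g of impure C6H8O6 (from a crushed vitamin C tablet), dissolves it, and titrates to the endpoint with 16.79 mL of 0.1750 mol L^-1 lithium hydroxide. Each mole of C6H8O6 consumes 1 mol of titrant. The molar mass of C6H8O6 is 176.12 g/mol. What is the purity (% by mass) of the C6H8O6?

20.5%

n(LiOH) = 0.1750 x 0.01679 = 0.002938 mol.
n(C6H8O6) = 0.002938 / 1 = 0.002938 mol.
mass of C6H8O6 = 0.002938 x 176.12 = 0.5175 g.
% purity = 0.5175 / 2.5282 x 100 = 20.5%.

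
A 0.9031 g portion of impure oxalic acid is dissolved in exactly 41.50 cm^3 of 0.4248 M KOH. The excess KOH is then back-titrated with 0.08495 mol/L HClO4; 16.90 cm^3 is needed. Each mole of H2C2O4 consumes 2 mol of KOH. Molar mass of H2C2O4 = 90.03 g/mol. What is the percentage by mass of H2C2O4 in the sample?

80.7%

Total n(KOH) added = 0.4248 x 0.04150 = 0.01763 mol.
n(HClO4) used = 0.08495 x 0.01690 = 0.001436 mol, which equals the excess n(KOH).
So n(KOH) consumed by the sample = 0.01763 - 0.001436 = 0.01619 mol.
n(H2C2O4) = 0.01619 / 2 = 0.008097 mol.
mass H2C2O4 = 0.008097 x 90.03 = 0.7290 g, so %H2C2O4 = 0.7290/0.9031 x 100 = 80.7%.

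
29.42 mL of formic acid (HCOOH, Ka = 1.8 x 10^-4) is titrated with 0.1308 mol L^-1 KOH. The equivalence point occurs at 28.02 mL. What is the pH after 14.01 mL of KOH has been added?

3.74

14.01 mL is exactly half the equivalence volume (28.02/2), i.e. the half-equivalence point.
There, n(HA) = n(A^-), so pH = pKa = -log(1.8 x 10^-4) = 3.74.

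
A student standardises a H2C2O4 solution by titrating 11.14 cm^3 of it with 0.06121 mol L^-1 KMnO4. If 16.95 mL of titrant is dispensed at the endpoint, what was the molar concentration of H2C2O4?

n(KMnO4) = 0.06121 x 0.01695 = 0.001038 mol.
From the balanced equation, 2 mol KMnO4 reacts with 5 mol H2C2O4, so n(H2C2O4) = 0.001038 x 5/2 = 0.002594 mol.
[H2C2O4] = 0.002594 / 0.01114 L = 0.233 M.

0.233 M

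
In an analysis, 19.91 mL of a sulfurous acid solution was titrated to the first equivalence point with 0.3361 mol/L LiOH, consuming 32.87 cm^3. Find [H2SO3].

n(LiOH) = 0.3361 x 0.03287 = 0.01105 mol.
At the first equivalence point, 1 mol OH^- react per mol H2SO3, so n(H2SO3) = 0.01105 / 1 = 0.01105 mol.
[H2SO3] = 0.01105 / 0.01991 L = 0.555 M.

0.555 M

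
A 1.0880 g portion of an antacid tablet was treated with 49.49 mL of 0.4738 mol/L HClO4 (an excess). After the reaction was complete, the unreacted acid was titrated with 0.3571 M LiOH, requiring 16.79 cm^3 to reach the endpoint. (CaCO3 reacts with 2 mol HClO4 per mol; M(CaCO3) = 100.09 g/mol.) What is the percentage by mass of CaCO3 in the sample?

80.3%

Total n(HClO4) added = 0.4738 x 0.04949 = 0.02345 mol.
n(LiOH) used = 0.3571 x 0.01679 = 0.005996 mol, which equals the excess n(HClO4).
So n(HClO4) consumed by the sample = 0.02345 - 0.005996 = 0.01745 mol.
n(CaCO3) = 0.01745 / 2 = 0.008726 mol.
mass CaCO3 = 0.008726 x 100.09 = 0.8734 g, so %CaCO3 = 0.8734/1.0880 x 100 = 80.3%.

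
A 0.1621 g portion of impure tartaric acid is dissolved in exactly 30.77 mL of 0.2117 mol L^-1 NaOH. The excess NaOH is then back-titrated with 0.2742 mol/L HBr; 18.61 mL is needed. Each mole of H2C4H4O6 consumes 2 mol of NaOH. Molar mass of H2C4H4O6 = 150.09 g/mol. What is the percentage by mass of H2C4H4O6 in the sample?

65.3%

Total n(NaOH) added = 0.2117 x 0.03077 = 0.006514 mol.
n(HBr) used = 0.2742 x 0.01861 = 0.005103 mol, which equals the excess n(NaOH).
So n(NaOH) consumed by the sample = 0.006514 - 0.005103 = 0.001411 mol.
n(H2C4H4O6) = 0.001411 / 2 = 0.0007056 mol.
mass H2C4H4O6 = 0.0007056 x 150.09 = 0.1059 g, so %H2C4H4O6 = 0.1059/0.1621 x 100 = 65.3%.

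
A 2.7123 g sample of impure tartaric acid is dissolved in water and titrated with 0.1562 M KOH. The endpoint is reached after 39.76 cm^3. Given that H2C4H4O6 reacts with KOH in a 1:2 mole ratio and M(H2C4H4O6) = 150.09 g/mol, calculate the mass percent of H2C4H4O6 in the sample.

17.2%

n(KOH) = 0.1562 x 0.03976 = 0.006211 mol.
n(H2C4H4O6) = 0.006211 / 2 = 0.003105 mol.
mass of H2C4H4O6 = 0.003105 x 150.09 = 0.4661 g.
% purity = 0.4661 / 2.7123 x 100 = 17.2%.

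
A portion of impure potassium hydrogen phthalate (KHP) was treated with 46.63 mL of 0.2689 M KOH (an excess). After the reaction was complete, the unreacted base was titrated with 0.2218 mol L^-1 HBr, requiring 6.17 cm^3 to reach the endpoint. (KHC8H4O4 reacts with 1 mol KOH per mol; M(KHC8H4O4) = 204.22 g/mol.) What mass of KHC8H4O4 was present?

Total n(KOH) added = 0.2689 x 0.04663 = 0.01254 mol.
n(HBr) used = 0.2218 x 0.006170 = 0.001369 mol, which equals the excess n(KOH).
So n(KOH) consumed by the sample = 0.01254 - 0.001369 = 0.01117 mol.
n(KHC8H4O4) = 0.01117 / 1 = 0.01117 mol.
mass = 0.01117 mol x 204.22 g/mol = 2.28 g.

2.28 g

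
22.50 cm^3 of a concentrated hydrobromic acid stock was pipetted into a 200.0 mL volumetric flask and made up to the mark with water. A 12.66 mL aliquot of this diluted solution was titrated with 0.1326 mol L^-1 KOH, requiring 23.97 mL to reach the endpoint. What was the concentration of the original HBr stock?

2.23 M

n(KOH) = 0.1326 x 0.02397 = 0.003178 mol.
n(HBr) in the aliquot = 0.003178 mol.
[diluted HBr] = 0.003178 / 0.01266 = 0.2511 M.
Dilution factor = 200.0/22.50 = 8.889, so [stock] = 0.2511 x 8.889 = 2.23 M.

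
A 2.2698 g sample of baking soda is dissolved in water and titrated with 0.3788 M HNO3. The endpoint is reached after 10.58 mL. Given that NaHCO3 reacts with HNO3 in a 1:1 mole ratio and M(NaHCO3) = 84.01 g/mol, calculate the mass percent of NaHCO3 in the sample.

14.8%

n(HNO3) = 0.3788 x 0.01058 = 0.004008 mol.
n(NaHCO3) = 0.004008 / 1 = 0.004008 mol.
mass of NaHCO3 = 0.004008 x 84.01 = 0.3367 g.
% purity = 0.3367 / 2.2698 x 100 = 14.8%.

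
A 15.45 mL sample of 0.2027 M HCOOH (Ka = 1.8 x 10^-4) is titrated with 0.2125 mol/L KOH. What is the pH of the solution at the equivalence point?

8.38

n(HCOOH) = 0.2027 x 0.01545 = 0.003132 mol; V(KOH) at equivalence = 0.003132/0.2125 = 0.01474 L.
At equivalence all the acid is converted to HCOO-; total volume = 0.01545 + 0.01474 = 0.03019 L, so [HCOO-] = 0.003132/0.03019 = 0.1037 M.
Kb = Kw/Ka = 1.0e-14 / 1.8 x 10^-4 = 5.56e-11.
[OH^-] = sqrt(Kb x [HCOO-]) = sqrt(5.56e-11 x 0.1037) = 2.40e-6 M.
pOH = 5.62, so pH = 14.00 - 5.62 = 8.38.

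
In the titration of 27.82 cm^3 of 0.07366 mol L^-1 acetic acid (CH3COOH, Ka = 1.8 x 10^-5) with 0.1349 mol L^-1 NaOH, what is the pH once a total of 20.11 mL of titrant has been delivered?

n(acid) = 0.07366 x 0.02782 = 0.002049 mol; n(NaOH) added = 0.1349 x 0.02011 = 0.002713 mol.
Base is in excess by 0.002713 - 0.002049 = 0.0006636 mol in a total volume of 0.04793 L.
[OH^-] = 0.0006636/0.04793 = 0.01385 M, so pOH = 1.86 and pH = 14.00 - 1.86 = 12.14.

12.14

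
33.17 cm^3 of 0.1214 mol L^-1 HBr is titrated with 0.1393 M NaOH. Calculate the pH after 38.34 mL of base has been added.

12.26

n(acid) = 0.1214 x 0.03317 = 0.004027 mol; n(NaOH) added = 0.1393 x 0.03834 = 0.005341 mol.
Base is in excess by 0.005341 - 0.004027 = 0.001314 mol in a total volume of 0.07151 L.
[OH^-] = 0.001314/0.07151 = 0.01837 M, so pOH = 1.74 and pH = 14.00 - 1.74 = 12.26.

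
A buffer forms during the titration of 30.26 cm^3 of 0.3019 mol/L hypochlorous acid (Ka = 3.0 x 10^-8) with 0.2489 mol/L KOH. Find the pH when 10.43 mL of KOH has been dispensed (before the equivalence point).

Initial n(HClO) = 0.3019 x 0.03026 = 0.009135 mol.
n(KOH) added = 0.2489 x 0.01043 = 0.002596 mol, converting that many moles of HClO to ClO-.
Remaining n(HClO) = 0.006539 mol; n(ClO-) = 0.002596 mol.
By Henderson-Hasselbalch, pH = pKa + log([A^-]/[HA]) = 7.52 + log(0.002596/0.006539) = 7.52 + (-0.40) = 7.12.

7.12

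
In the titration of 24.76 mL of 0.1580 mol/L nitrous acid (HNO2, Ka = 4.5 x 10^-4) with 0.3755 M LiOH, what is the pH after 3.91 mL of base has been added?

3.13

Initial n(HNO2) = 0.1580 x 0.02476 = 0.003912 mol.
n(LiOH) added = 0.3755 x 0.003910 = 0.001468 mol, converting that many moles of HNO2 to NO2-.
Remaining n(HNO2) = 0.002444 mol; n(NO2-) = 0.001468 mol.
By Henderson-Hasselbalch, pH = pKa + log([A^-]/[HA]) = 3.35 + log(0.001468/0.002444) = 3.35 + (-0.22) = 3.13.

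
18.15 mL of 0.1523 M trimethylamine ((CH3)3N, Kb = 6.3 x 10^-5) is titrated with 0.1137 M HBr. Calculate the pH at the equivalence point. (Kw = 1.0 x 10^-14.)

n((CH3)3N) = 0.1523 x 0.01815 = 0.002764 mol; V(HBr) at equivalence = 0.002764/0.1137 = 0.02431 L.
At equivalence the base is fully converted to (CH3)3NH+; total volume = 0.04246 L, so [(CH3)3NH+] = 0.002764/0.04246 = 0.06510 M.
Ka((CH3)3NH+) = Kw/Kb = 1.0e-14 / 6.3 x 10^-5 = 1.59e-10.
[H^+] = sqrt(Ka x [(CH3)3NH+]) = sqrt(1.59e-10 x 0.06510) = 3.21e-6 M.
pH = -log(3.21e-6) = 5.49.

5.49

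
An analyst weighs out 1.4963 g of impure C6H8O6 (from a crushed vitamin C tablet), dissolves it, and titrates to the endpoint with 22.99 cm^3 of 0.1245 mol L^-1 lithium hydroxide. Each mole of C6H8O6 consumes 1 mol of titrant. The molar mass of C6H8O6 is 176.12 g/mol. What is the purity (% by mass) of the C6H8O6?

33.7%

n(LiOH) = 0.1245 x 0.02299 = 0.002862 mol.
n(C6H8O6) = 0.002862 / 1 = 0.002862 mol.
mass of C6H8O6 = 0.002862 x 176.12 = 0.5041 g.
% purity = 0.5041 / 1.4963 x 100 = 33.7%.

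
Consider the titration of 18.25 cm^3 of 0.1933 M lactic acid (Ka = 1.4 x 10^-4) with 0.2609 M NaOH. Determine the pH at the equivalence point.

n(HC3H5O3) = 0.1933 x 0.01825 = 0.003528 mol; V(NaOH) at equivalence = 0.003528/0.2609 = 0.01352 L.
At equivalence all the acid is converted to C3H5O3-; total volume = 0.01825 + 0.01352 = 0.03177 L, so [C3H5O3-] = 0.003528/0.03177 = 0.1110 M.
Kb = Kw/Ka = 1.0e-14 / 1.4 x 10^-4 = 7.14e-11.
[OH^-] = sqrt(Kb x [C3H5O3-]) = sqrt(7.14e-11 x 0.1110) = 2.82e-6 M.
pOH = 5.55, so pH = 14.00 - 5.55 = 8.45.

8.45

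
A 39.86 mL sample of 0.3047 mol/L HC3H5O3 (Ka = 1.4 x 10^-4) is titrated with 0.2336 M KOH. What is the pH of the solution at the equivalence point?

8.49

n(HC3H5O3) = 0.3047 x 0.03986 = 0.01215 mol; V(KOH) at equivalence = 0.01215/0.2336 = 0.05199 L.
At equivalence all the acid is converted to C3H5O3-; total volume = 0.03986 + 0.05199 = 0.09185 L, so [C3H5O3-] = 0.01215/0.09185 = 0.1322 M.
Kb = Kw/Ka = 1.0e-14 / 1.4 x 10^-4 = 7.14e-11.
[OH^-] = sqrt(Kb x [C3H5O3-]) = sqrt(7.14e-11 x 0.1322) = 3.07e-6 M.
pOH = 5.51, so pH = 14.00 - 5.51 = 8.49.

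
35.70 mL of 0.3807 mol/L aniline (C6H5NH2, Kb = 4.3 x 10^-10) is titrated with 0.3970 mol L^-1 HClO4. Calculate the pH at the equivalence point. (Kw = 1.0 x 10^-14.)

2.67

n(C6H5NH2) = 0.3807 x 0.03570 = 0.01359 mol; V(HClO4) at equivalence = 0.01359/0.3970 = 0.03423 L.
At equivalence the base is fully converted to C6H5NH3+; total volume = 0.06993 L, so [C6H5NH3+] = 0.01359/0.06993 = 0.1943 M.
Ka(C6H5NH3+) = Kw/Kb = 1.0e-14 / 4.3 x 10^-10 = 2.33e-5.
[H^+] = sqrt(Ka x [C6H5NH3+]) = sqrt(2.33e-5 x 0.1943) = 0.00213 M.
pH = -log(0.00213) = 2.67.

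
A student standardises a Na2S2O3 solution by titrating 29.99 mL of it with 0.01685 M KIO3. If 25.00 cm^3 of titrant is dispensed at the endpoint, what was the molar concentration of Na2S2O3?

n(KIO3) = 0.01685 x 0.02500 = 0.0004213 mol.
From the balanced equation, 1 mol KIO3 reacts with 6 mol Na2S2O3, so n(Na2S2O3) = 0.0004213 x 6/1 = 0.002528 mol.
[Na2S2O3] = 0.002528 / 0.02999 L = 0.0843 M.

0.0843 M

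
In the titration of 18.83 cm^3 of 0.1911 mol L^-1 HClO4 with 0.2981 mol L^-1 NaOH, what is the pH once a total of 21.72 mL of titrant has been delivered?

12.85

n(acid) = 0.1911 x 0.01883 = 0.003598 mol; n(NaOH) added = 0.2981 x 0.02172 = 0.006475 mol.
Base is in excess by 0.006475 - 0.003598 = 0.002876 mol in a total volume of 0.04055 L.
[OH^-] = 0.002876/0.04055 = 0.07093 M, so pOH = 1.15 and pH = 14.00 - 1.15 = 12.85.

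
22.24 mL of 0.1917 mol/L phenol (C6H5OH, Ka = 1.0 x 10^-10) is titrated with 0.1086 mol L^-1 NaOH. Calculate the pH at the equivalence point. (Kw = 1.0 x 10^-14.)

11.42

n(C6H5OH) = 0.1917 x 0.02224 = 0.004263 mol; V(NaOH) at equivalence = 0.004263/0.1086 = 0.03926 L.
At equivalence all the acid is converted to C6H5O-; total volume = 0.02224 + 0.03926 = 0.06150 L, so [C6H5O-] = 0.004263/0.06150 = 0.06933 M.
Kb = Kw/Ka = 1.0e-14 / 1.0 x 10^-10 = 0.000100.
[OH^-] = sqrt(Kb x [C6H5O-]) = sqrt(0.000100 x 0.06933) = 0.00263 M.
pOH = 2.58, so pH = 14.00 - 2.58 = 11.42.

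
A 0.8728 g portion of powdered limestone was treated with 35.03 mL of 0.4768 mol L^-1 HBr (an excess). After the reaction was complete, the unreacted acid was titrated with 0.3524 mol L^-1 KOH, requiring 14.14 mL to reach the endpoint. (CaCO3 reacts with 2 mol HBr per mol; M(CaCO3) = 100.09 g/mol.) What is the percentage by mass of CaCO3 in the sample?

67.2%

Total n(HBr) added = 0.4768 x 0.03503 = 0.01670 mol.
n(KOH) used = 0.3524 x 0.01414 = 0.004983 mol, which equals the excess n(HBr).
So n(HBr) consumed by the sample = 0.01670 - 0.004983 = 0.01172 mol.
n(CaCO3) = 0.01172 / 2 = 0.005860 mol.
mass CaCO3 = 0.005860 x 100.09 = 0.5865 g, so %CaCO3 = 0.5865/0.8728 x 100 = 67.2%.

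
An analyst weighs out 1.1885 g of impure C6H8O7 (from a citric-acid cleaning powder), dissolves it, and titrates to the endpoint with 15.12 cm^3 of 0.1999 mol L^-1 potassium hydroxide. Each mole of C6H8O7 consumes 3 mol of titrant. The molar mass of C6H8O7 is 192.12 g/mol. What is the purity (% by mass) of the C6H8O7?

16.3%

n(KOH) = 0.1999 x 0.01512 = 0.003022 mol.
n(C6H8O7) = 0.003022 / 3 = 0.001007 mol.
mass of C6H8O7 = 0.001007 x 192.12 = 0.1936 g.
% purity = 0.1936 / 1.1885 x 100 = 16.3%.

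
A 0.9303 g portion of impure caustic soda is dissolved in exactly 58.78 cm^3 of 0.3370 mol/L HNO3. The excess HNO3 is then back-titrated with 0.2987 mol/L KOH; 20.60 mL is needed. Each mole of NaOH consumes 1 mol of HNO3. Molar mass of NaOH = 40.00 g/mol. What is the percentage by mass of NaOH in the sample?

58.7%

Total n(HNO3) added = 0.3370 x 0.05878 = 0.01981 mol.
n(KOH) used = 0.2987 x 0.02060 = 0.006153 mol, which equals the excess n(HNO3).
So n(HNO3) consumed by the sample = 0.01981 - 0.006153 = 0.01366 mol.
n(NaOH) = 0.01366 / 1 = 0.01366 mol.
mass NaOH = 0.01366 x 40.00 = 0.5462 g, so %NaOH = 0.5462/0.9303 x 100 = 58.7%.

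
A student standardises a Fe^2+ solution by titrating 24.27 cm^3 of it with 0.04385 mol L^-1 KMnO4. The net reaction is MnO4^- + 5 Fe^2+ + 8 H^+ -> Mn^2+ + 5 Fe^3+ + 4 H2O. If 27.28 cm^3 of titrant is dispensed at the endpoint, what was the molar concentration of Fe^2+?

n(KMnO4) = 0.04385 x 0.02728 = 0.001196 mol.
From the balanced equation, 1 mol KMnO4 reacts with 5 mol Fe^2+, so n(Fe^2+) = 0.001196 x 5/1 = 0.005981 mol.
[Fe^2+] = 0.005981 / 0.02427 L = 0.246 M.

0.246 M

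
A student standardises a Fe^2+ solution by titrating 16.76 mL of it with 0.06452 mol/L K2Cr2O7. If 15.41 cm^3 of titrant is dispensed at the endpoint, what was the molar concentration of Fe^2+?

0.356 M

n(K2Cr2O7) = 0.06452 x 0.01541 = 0.0009943 mol.
From the balanced equation, 1 mol K2Cr2O7 reacts with 6 mol Fe^2+, so n(Fe^2+) = 0.0009943 x 6/1 = 0.005966 mol.
[Fe^2+] = 0.005966 / 0.01676 L = 0.356 M.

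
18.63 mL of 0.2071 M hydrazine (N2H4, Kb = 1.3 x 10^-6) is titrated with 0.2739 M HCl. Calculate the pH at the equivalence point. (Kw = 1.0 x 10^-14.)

4.52

n(N2H4) = 0.2071 x 0.01863 = 0.003858 mol; V(HCl) at equivalence = 0.003858/0.2739 = 0.01409 L.
At equivalence the base is fully converted to N2H5+; total volume = 0.03272 L, so [N2H5+] = 0.003858/0.03272 = 0.1179 M.
Ka(N2H5+) = Kw/Kb = 1.0e-14 / 1.3 x 10^-6 = 7.69e-9.
[H^+] = sqrt(Ka x [N2H5+]) = sqrt(7.69e-9 x 0.1179) = 3.01e-5 M.
pH = -log(3.01e-5) = 4.52.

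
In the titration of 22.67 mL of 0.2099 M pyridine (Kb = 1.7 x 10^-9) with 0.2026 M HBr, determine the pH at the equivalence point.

3.11

n(C5H5N) = 0.2099 x 0.02267 = 0.004758 mol; V(HBr) at equivalence = 0.004758/0.2026 = 0.02349 L.
At equivalence the base is fully converted to C5H5NH+; total volume = 0.04616 L, so [C5H5NH+] = 0.004758/0.04616 = 0.1031 M.
Ka(C5H5NH+) = Kw/Kb = 1.0e-14 / 1.7 x 10^-9 = 5.88e-6.
[H^+] = sqrt(Ka x [C5H5NH+]) = sqrt(5.88e-6 x 0.1031) = 0.000779 M.
pH = -log(0.000779) = 3.11.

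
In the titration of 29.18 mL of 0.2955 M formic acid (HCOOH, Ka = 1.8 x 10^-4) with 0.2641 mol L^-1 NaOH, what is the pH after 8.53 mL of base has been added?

Initial n(HCOOH) = 0.2955 x 0.02918 = 0.008623 mol.
n(NaOH) added = 0.2641 x 0.008530 = 0.002253 mol, converting that many moles of HCOOH to HCOO-.
Remaining n(HCOOH) = 0.006370 mol; n(HCOO-) = 0.002253 mol.
By Henderson-Hasselbalch, pH = pKa + log([A^-]/[HA]) = 3.74 + log(0.002253/0.006370) = 3.74 + (-0.45) = 3.29.

3.29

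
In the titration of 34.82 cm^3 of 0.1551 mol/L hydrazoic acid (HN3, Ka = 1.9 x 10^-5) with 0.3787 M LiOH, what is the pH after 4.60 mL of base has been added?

4.40

Initial n(HN3) = 0.1551 x 0.03482 = 0.005401 mol.
n(LiOH) added = 0.3787 x 0.004600 = 0.001742 mol, converting that many moles of HN3 to N3-.
Remaining n(HN3) = 0.003659 mol; n(N3-) = 0.001742 mol.
By Henderson-Hasselbalch, pH = pKa + log([A^-]/[HA]) = 4.72 + log(0.001742/0.003659) = 4.72 + (-0.32) = 4.40.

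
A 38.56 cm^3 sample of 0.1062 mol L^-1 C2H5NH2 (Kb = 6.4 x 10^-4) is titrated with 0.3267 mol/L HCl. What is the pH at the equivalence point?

n(C2H5NH2) = 0.1062 x 0.03856 = 0.004095 mol; V(HCl) at equivalence = 0.004095/0.3267 = 0.01253 L.
At equivalence the base is fully converted to C2H5NH3+; total volume = 0.05109 L, so [C2H5NH3+] = 0.004095/0.05109 = 0.08015 M.
Ka(C2H5NH3+) = Kw/Kb = 1.0e-14 / 6.4 x 10^-4 = 1.56e-11.
[H^+] = sqrt(Ka x [C2H5NH3+]) = sqrt(1.56e-11 x 0.08015) = 1.12e-6 M.
pH = -log(1.12e-6) = 5.95.

5.95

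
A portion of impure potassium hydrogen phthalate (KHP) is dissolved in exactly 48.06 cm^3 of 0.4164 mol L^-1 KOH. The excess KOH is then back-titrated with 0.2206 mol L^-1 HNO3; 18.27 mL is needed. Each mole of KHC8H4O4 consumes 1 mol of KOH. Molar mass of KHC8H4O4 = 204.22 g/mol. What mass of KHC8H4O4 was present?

Total n(KOH) added = 0.4164 x 0.04806 = 0.02001 mol.
n(HNO3) used = 0.2206 x 0.01827 = 0.004030 mol, which equals the excess n(KOH).
So n(KOH) consumed by the sample = 0.02001 - 0.004030 = 0.01598 mol.
n(KHC8H4O4) = 0.01598 / 1 = 0.01598 mol.
mass = 0.01598 mol x 204.22 g/mol = 3.26 g.

3.26 g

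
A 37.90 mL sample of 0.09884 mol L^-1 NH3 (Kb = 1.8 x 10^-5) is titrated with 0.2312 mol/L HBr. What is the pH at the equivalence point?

n(NH3) = 0.09884 x 0.03790 = 0.003746 mol; V(HBr) at equivalence = 0.003746/0.2312 = 0.01620 L.
At equivalence the base is fully converted to NH4+; total volume = 0.05410 L, so [NH4+] = 0.003746/0.05410 = 0.06924 M.
Ka(NH4+) = Kw/Kb = 1.0e-14 / 1.8 x 10^-5 = 5.56e-10.
[H^+] = sqrt(Ka x [NH4+]) = sqrt(5.56e-10 x 0.06924) = 6.20e-6 M.
pH = -log(6.20e-6) = 5.21.

5.21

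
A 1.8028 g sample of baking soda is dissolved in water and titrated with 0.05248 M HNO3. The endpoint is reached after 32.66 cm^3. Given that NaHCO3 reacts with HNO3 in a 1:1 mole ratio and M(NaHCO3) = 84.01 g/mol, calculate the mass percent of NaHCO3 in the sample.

7.99%

n(HNO3) = 0.05248 x 0.03266 = 0.001714 mol.
n(NaHCO3) = 0.001714 / 1 = 0.001714 mol.
mass of NaHCO3 = 0.001714 x 84.01 = 0.1440 g.
% purity = 0.1440 / 1.8028 x 100 = 7.99%.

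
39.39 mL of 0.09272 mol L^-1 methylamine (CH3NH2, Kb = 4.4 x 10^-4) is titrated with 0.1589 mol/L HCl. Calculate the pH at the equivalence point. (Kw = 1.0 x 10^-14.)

5.94

n(CH3NH2) = 0.09272 x 0.03939 = 0.003652 mol; V(HCl) at equivalence = 0.003652/0.1589 = 0.02298 L.
At equivalence the base is fully converted to CH3NH3+; total volume = 0.06237 L, so [CH3NH3+] = 0.003652/0.06237 = 0.05855 M.
Ka(CH3NH3+) = Kw/Kb = 1.0e-14 / 4.4 x 10^-4 = 2.27e-11.
[H^+] = sqrt(Ka x [CH3NH3+]) = sqrt(2.27e-11 x 0.05855) = 1.15e-6 M.
pH = -log(1.15e-6) = 5.94.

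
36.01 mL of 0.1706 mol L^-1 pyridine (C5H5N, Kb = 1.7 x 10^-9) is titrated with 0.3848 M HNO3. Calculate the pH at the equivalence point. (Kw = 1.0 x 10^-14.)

n(C5H5N) = 0.1706 x 0.03601 = 0.006143 mol; V(HNO3) at equivalence = 0.006143/0.3848 = 0.01596 L.
At equivalence the base is fully converted to C5H5NH+; total volume = 0.05197 L, so [C5H5NH+] = 0.006143/0.05197 = 0.1182 M.
Ka(C5H5NH+) = Kw/Kb = 1.0e-14 / 1.7 x 10^-9 = 5.88e-6.
[H^+] = sqrt(Ka x [C5H5NH+]) = sqrt(5.88e-6 x 0.1182) = 0.000834 M.
pH = -log(0.000834) = 3.08.

3.08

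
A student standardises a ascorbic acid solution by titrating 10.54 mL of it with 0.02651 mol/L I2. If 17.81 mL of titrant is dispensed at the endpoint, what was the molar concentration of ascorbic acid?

0.0448 M

n(I2) = 0.02651 x 0.01781 = 0.0004721 mol.
From the balanced equation, 1 mol I2 reacts with 1 mol ascorbic acid, so n(ascorbic acid) = 0.0004721 x 1/1 = 0.0004721 mol.
[ascorbic acid] = 0.0004721 / 0.01054 L = 0.0448 M.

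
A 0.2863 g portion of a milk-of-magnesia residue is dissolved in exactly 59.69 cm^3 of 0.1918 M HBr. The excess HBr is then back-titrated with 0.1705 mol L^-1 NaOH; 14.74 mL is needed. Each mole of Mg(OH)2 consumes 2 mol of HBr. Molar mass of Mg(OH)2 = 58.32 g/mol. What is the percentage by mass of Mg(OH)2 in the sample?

Total n(HBr) added = 0.1918 x 0.05969 = 0.01145 mol.
n(NaOH) used = 0.1705 x 0.01474 = 0.002513 mol, which equals the excess n(HBr).
So n(HBr) consumed by the sample = 0.01145 - 0.002513 = 0.008935 mol.
n(Mg(OH)2) = 0.008935 / 2 = 0.004468 mol.
mass Mg(OH)2 = 0.004468 x 58.32 = 0.2606 g, so %Mg(OH)2 = 0.2606/0.2863 x 100 = 91.0%.

91.0%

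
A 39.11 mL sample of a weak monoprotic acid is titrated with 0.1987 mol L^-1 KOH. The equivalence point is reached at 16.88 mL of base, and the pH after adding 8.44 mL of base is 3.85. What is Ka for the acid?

8.44 mL is half of the equivalence volume, so this is the half-equivalence point where [HA] = [A^-].
At half-equivalence pH = pKa, so pKa = 3.85.
Ka = 10^(-3.85) = 1.4 x 10^-4.

1.4 x 10^-4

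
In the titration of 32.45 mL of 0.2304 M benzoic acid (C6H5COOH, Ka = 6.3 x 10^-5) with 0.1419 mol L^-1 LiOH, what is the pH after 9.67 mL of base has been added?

Initial n(C6H5COOH) = 0.2304 x 0.03245 = 0.007476 mol.
n(LiOH) added = 0.1419 x 0.009670 = 0.001372 mol, converting that many moles of C6H5COOH to C6H5COO-.
Remaining n(C6H5COOH) = 0.006104 mol; n(C6H5COO-) = 0.001372 mol.
By Henderson-Hasselbalch, pH = pKa + log([A^-]/[HA]) = 4.20 + log(0.001372/0.006104) = 4.20 + (-0.65) = 3.55.

3.55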